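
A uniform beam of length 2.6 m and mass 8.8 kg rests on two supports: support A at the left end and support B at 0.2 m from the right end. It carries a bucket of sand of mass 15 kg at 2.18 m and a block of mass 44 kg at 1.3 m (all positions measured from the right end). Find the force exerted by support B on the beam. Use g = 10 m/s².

R_B ≈ 312 N

Taking torques about support A:
Beam weight: 8.8 × 10 = 88 N down at 1.3 m → arm 1.3 m, τ = 88 × 1.3 = 114.4 N·m clockwise.
Bucket of sand: 15 × 10 = 150 N down at 2.18 m → arm 0.42 m, τ = 150 × 0.42 = 63 N·m clockwise.
Block: 44 × 10 = 440 N down at 1.3 m → arm 1.3 m, τ = 440 × 1.3 = 572 N·m clockwise.
Net load moment about support A = 749.4 N·m clockwise.
Reaction R at support B is upward at 0.2 m, arm 2.4 m → moment R × 2.4 counterclockwise.
Setting net torque to zero: R × 2.4 = 749.4 → R = 312 N.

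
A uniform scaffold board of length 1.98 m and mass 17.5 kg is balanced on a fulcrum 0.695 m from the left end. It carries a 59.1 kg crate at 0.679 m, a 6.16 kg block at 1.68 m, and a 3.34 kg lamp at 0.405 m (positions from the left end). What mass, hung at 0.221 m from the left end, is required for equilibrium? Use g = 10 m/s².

m ≈ 19.7 kg

Choose the fulcrum (at 0.695 m from the left end) as the axis so the support reaction has zero arm there.
Beam weight: 17.5 × 10 = 175 N down at 0.99 m → arm 0.295 m, τ = 175 × 0.295 = 51.62 N·m clockwise.
Crate: 59.1 × 10 = 591 N down at 0.679 m → arm 0.016 m, τ = 591 × 0.016 = 9.456 N·m counterclockwise.
Block: 6.16 × 10 = 61.6 N down at 1.68 m → arm 0.985 m, τ = 61.6 × 0.985 = 60.68 N·m clockwise.
Lamp: 3.34 × 10 = 33.4 N down at 0.405 m → arm 0.29 m, τ = 33.4 × 0.29 = 9.686 N·m counterclockwise.
Net moment of known loads = 93.16 N·m clockwise.
An unknown mass m at 0.221 m has arm 0.474 m; its moment is m·g·0.474 counterclockwise.
Στ = 0 ⇒ m × 10 × 0.474 = 93.16 ⇒ m = 93.16 / (10 × 0.474) = 19.7 kg.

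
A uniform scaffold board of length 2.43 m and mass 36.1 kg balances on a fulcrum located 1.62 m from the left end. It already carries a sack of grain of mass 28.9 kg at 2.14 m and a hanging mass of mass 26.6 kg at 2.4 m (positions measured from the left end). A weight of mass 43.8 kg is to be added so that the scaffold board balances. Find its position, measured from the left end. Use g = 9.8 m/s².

Take moments about the fulcrum (at 1.62 m from the left end).
Beam weight: 36.1 × 9.8 = 353.8 N down at 1.215 m → arm 0.405 m, τ = 353.8 × 0.405 = 143.3 N·m counterclockwise.
Sack of grain: 28.9 × 9.8 = 283.2 N down at 2.14 m → arm 0.52 m, τ = 283.2 × 0.52 = 147.3 N·m clockwise.
Hanging mass: 26.6 × 9.8 = 260.7 N down at 2.4 m → arm 0.78 m, τ = 260.7 × 0.78 = 203.3 N·m clockwise.
Net moment of existing loads = 207.3 N·m clockwise.
The weight weighs 43.8 × 9.8 = 429.2 N and must supply an equal counterclockwise moment, so its lever arm about the fulcrum is 207.3 / 429.2 = 0.483 m.
That puts it at 1.62 − 0.483 = 1.14 m from the left end.

x ≈ 1.14 m from the left end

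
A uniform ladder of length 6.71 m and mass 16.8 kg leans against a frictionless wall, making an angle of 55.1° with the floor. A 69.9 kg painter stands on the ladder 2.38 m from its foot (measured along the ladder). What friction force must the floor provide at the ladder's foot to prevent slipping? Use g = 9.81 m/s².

f ≈ 227 N

Sum moments about the foot of the ladder (the floor normal and friction both act there and drop out).
Ladder weight 16.8×9.81 = 164.8 N acts at 3.355 m along the ladder; its horizontal arm is 3.355·cos55.1° = 1.92 m → τ = 316.4 N·m clockwise.
Painter: 69.9×9.81 = 685.7 N at 2.38 m → arm 1.362 m → τ = 933.9 N·m clockwise.
Wall normal N acts horizontally at the top; its moment arm is the height L sinθ = 6.71·sin55.1° = 5.503 m, counterclockwise.
Στ = 0 ⇒ N × 5.503 = 1250 ⇒ N = 227 N.
ΣFx = 0: friction at the foot balances the wall's push, so f = N_wall = 227 N.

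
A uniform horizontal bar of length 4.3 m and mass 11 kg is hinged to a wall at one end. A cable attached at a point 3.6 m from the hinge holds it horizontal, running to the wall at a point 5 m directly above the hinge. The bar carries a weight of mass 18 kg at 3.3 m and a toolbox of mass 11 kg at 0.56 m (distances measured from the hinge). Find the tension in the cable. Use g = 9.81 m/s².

T ≈ 300 N

Taking torques about the hinge:
Beam weight: 11 × 9.81 = 107.9 N down at 2.15 m → arm 2.15 m, τ = 107.9 × 2.15 = 232 N·m clockwise.
Weight: 18 × 9.81 = 176.6 N down at 3.3 m → arm 3.3 m, τ = 176.6 × 3.3 = 582.8 N·m clockwise.
Toolbox: 11 × 9.81 = 107.9 N down at 0.56 m → arm 0.56 m, τ = 107.9 × 0.56 = 60.42 N·m clockwise.
Total clockwise load moment = 875.2 N·m.
The cable tension T acts at 3.6 m; only its component perpendicular to the bar, T sinθ, produces torque. sinθ = h/√(h²+d²) = 5/√(5²+3.6²) = 0.8115.
Balancing moments: T × 3.6 × 0.8115 = 875.2, giving T = 875.2 / 2.921 = 300 N.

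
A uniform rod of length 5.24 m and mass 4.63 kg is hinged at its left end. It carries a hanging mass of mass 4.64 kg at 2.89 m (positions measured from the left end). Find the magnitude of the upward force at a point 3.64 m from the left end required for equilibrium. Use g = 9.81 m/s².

About the left end:
Beam weight: 4.63 × 9.81 = 45.42 N down at 2.62 m → arm 2.62 m, τ = 45.42 × 2.62 = 119 N·m clockwise.
Hanging mass: 4.64 × 9.81 = 45.52 N down at 2.89 m → arm 2.89 m, τ = 45.52 × 2.89 = 131.6 N·m clockwise.
Net moment of the loads = 250.6 N·m clockwise.
The upward force F acts at a point 3.64 m from the left end, arm 3.64 m, giving F × 3.64 counterclockwise.
Setting net torque to zero: F × 3.64 = 250.6 → F = 250.6 / 3.64 = 68.8 N.

F ≈ 68.8 N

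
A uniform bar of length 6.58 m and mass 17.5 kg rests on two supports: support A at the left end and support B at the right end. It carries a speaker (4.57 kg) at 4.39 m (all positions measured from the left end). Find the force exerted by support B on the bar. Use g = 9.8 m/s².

R_B ≈ 116 N

Take moments about support A.
Beam weight: 17.5 × 9.8 = 171.5 N down at 3.29 m → arm 3.29 m, τ = 171.5 × 3.29 = 564.2 N·m clockwise.
Speaker: 4.57 × 9.8 = 44.79 N down at 4.39 m → arm 4.39 m, τ = 44.79 × 4.39 = 196.6 N·m clockwise.
Net load moment about support A = 760.8 N·m clockwise.
Reaction R at support B is upward at 6.58 m, arm 6.58 m → moment R × 6.58 counterclockwise.
Setting net torque to zero: R × 6.58 = 760.8 → R = 116 N.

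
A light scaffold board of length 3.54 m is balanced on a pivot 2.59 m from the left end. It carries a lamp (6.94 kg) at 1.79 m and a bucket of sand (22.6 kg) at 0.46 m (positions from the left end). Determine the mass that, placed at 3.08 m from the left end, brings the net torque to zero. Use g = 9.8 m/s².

Choose the pivot (at 2.59 m from the left end) as the axis so the support reaction has zero arm there.
Lamp: 6.94 × 9.8 = 68.01 N down at 1.79 m → arm 0.8 m, τ = 68.01 × 0.8 = 54.41 N·m counterclockwise.
Bucket of sand: 22.6 × 9.8 = 221.5 N down at 0.46 m → arm 2.13 m, τ = 221.5 × 2.13 = 471.8 N·m counterclockwise.
Net moment of known loads = 526.2 N·m counterclockwise.
An unknown mass m at 3.08 m has arm 0.49 m; its moment is m·g·0.49 clockwise.
For rotational equilibrium, m × 9.8 × 0.49 = 526.2, so m = 526.2 / (9.8 × 0.49) = 110 kg.

m ≈ 110 kg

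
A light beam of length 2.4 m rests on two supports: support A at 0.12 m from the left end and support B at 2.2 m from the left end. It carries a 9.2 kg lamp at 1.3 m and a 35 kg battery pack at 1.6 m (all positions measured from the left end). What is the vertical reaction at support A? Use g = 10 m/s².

About support B:
Lamp: 9.2 × 10 = 92 N down at 1.3 m → arm 0.9 m, τ = 92 × 0.9 = 82.8 N·m counterclockwise.
Battery pack: 35 × 10 = 350 N down at 1.6 m → arm 0.6 m, τ = 350 × 0.6 = 210 N·m counterclockwise.
Net load moment about support B = 292.8 N·m counterclockwise.
Reaction R at support A is upward at 0.12 m, arm 2.08 m → moment R × 2.08 clockwise.
For rotational equilibrium, R × 2.08 = 292.8, so R = 141 N.

R_A ≈ 141 N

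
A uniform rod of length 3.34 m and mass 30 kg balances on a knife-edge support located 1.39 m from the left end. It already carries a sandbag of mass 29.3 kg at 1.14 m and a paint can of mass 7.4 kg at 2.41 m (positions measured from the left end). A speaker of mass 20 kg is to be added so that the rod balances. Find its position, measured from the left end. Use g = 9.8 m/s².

x ≈ 0.959 m from the left end

Choose the knife-edge support (at 1.39 m from the left end) as the axis so the support reaction has zero arm there.
Beam weight: 30 × 9.8 = 294 N down at 1.67 m → arm 0.28 m, τ = 294 × 0.28 = 82.32 N·m clockwise.
Sandbag: 29.3 × 9.8 = 287.1 N down at 1.14 m → arm 0.25 m, τ = 287.1 × 0.25 = 71.78 N·m counterclockwise.
Paint can: 7.4 × 9.8 = 72.52 N down at 2.41 m → arm 1.02 m, τ = 72.52 × 1.02 = 73.97 N·m clockwise.
Net moment of existing loads = 84.51 N·m clockwise.
The speaker weighs 20 × 9.8 = 196 N and must supply an equal counterclockwise moment, so its lever arm about the knife-edge support is 84.51 / 196 = 0.431 m.
That puts it at 1.39 − 0.431 = 0.959 m from the left end.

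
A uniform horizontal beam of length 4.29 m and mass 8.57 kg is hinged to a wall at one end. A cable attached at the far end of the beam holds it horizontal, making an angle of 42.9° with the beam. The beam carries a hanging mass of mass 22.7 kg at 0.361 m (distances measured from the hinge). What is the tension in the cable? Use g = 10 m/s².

Choose the hinge as the axis so the unknown hinge reaction has zero arm there.
Beam weight: 8.57 × 10 = 85.7 N down at 2.145 m → arm 2.145 m, τ = 85.7 × 2.145 = 183.8 N·m clockwise.
Hanging mass: 22.7 × 10 = 227 N down at 0.361 m → arm 0.361 m, τ = 227 × 0.361 = 81.95 N·m clockwise.
Total clockwise load moment = 265.8 N·m.
The cable tension T acts at 4.29 m; only its component perpendicular to the beam, T sinθ, produces torque. sin 42.9° = 0.6807.
Balancing moments: T × 4.29 × 0.6807 = 265.8, giving T = 265.8 / 2.92 = 91 N.

T ≈ 91 N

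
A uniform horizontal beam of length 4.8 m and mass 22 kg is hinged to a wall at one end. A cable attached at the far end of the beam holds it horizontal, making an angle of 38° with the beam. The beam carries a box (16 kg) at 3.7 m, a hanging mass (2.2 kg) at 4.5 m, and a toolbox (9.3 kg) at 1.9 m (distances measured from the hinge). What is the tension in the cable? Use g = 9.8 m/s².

T ≈ 463 N

Choose the hinge as the axis so the unknown hinge reaction has zero arm there.
Beam weight: 22 × 9.8 = 215.6 N down at 2.4 m → arm 2.4 m, τ = 215.6 × 2.4 = 517.4 N·m clockwise.
Box: 16 × 9.8 = 156.8 N down at 3.7 m → arm 3.7 m, τ = 156.8 × 3.7 = 580.2 N·m clockwise.
Hanging mass: 2.2 × 9.8 = 21.56 N down at 4.5 m → arm 4.5 m, τ = 21.56 × 4.5 = 97.02 N·m clockwise.
Toolbox: 9.3 × 9.8 = 91.14 N down at 1.9 m → arm 1.9 m, τ = 91.14 × 1.9 = 173.2 N·m clockwise.
Total clockwise load moment = 1368 N·m.
The cable tension T acts at 4.8 m; only its component perpendicular to the beam, T sinθ, produces torque. sin 38° = 0.6157.
Στ = 0 ⇒ T × 4.8 × 0.6157 = 1368 ⇒ T = 1368 / 2.955 = 463 N.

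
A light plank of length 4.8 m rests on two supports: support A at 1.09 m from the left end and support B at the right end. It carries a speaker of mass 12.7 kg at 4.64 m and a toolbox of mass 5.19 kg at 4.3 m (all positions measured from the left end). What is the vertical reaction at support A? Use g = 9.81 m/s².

Choose support B as the axis so its reaction then has zero moment arm.
Speaker: 12.7 × 9.81 = 124.6 N down at 4.64 m → arm 0.16 m, τ = 124.6 × 0.16 = 19.94 N·m counterclockwise.
Toolbox: 5.19 × 9.81 = 50.91 N down at 4.3 m → arm 0.5 m, τ = 50.91 × 0.5 = 25.45 N·m counterclockwise.
Net load moment about support B = 45.39 N·m counterclockwise.
Reaction R at support A is upward at 1.09 m, arm 3.71 m → moment R × 3.71 clockwise.
Setting net torque to zero: R × 3.71 = 45.39 → R = 12.2 N.

R_A ≈ 12.2 N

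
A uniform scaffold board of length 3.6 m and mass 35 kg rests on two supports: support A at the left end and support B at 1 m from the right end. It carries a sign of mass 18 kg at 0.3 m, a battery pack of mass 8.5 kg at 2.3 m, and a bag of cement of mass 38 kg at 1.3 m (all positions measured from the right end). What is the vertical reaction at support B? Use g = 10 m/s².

Choose support A as the axis so its reaction then has zero moment arm.
Beam weight: 35 × 10 = 350 N down at 1.8 m → arm 1.8 m, τ = 350 × 1.8 = 630 N·m clockwise.
Sign: 18 × 10 = 180 N down at 0.3 m → arm 3.3 m, τ = 180 × 3.3 = 594 N·m clockwise.
Battery pack: 8.5 × 10 = 85 N down at 2.3 m → arm 1.3 m, τ = 85 × 1.3 = 110.5 N·m clockwise.
Bag of cement: 38 × 10 = 380 N down at 1.3 m → arm 2.3 m, τ = 380 × 2.3 = 874 N·m clockwise.
Net load moment about support A = 2208 N·m clockwise.
Reaction R at support B is upward at 1 m, arm 2.6 m → moment R × 2.6 counterclockwise.
For rotational equilibrium, R × 2.6 = 2208, so R = 849 N.

R_B ≈ 849 N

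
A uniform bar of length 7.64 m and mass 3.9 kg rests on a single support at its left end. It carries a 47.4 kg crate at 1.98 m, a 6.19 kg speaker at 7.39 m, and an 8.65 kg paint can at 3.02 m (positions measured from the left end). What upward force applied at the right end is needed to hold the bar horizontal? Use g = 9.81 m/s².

F ≈ 232 N

About the left end:
Beam weight: 3.9 × 9.81 = 38.26 N down at 3.82 m → arm 3.82 m, τ = 38.26 × 3.82 = 146.2 N·m clockwise.
Crate: 47.4 × 9.81 = 465 N down at 1.98 m → arm 1.98 m, τ = 465 × 1.98 = 920.7 N·m clockwise.
Speaker: 6.19 × 9.81 = 60.72 N down at 7.39 m → arm 7.39 m, τ = 60.72 × 7.39 = 448.7 N·m clockwise.
Paint can: 8.65 × 9.81 = 84.86 N down at 3.02 m → arm 3.02 m, τ = 84.86 × 3.02 = 256.3 N·m clockwise.
Net moment of the loads = 1772 N·m clockwise.
The upward force F acts at the right end, arm 7.64 m, giving F × 7.64 counterclockwise.
For rotational equilibrium, F × 7.64 = 1772, so F = 1772 / 7.64 = 232 N.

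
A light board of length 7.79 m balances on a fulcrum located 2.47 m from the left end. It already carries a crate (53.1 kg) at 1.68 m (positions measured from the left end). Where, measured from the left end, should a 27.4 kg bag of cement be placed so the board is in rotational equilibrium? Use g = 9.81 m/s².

x ≈ 4 m from the left end

About the fulcrum (at 2.47 m from the left end):
Crate: 53.1 × 9.81 = 520.9 N down at 1.68 m → arm 0.79 m, τ = 520.9 × 0.79 = 411.5 N·m counterclockwise.
Net moment of existing loads = 411.5 N·m counterclockwise.
The bag of cement weighs 27.4 × 9.81 = 268.8 N and must supply an equal clockwise moment, so its lever arm about the fulcrum is 411.5 / 268.8 = 1.53 m.
That puts it at 2.47 + 1.53 = 4 m from the left end.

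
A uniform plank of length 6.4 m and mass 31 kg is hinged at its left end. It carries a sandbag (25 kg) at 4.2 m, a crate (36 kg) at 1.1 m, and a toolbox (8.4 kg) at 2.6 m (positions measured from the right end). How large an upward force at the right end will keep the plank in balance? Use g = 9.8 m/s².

F ≈ 577 N

About the left end:
Beam weight: 31 × 9.8 = 303.8 N down at 3.2 m → arm 3.2 m, τ = 303.8 × 3.2 = 972.2 N·m clockwise.
Sandbag: 25 × 9.8 = 245 N down at 4.2 m → arm 2.2 m, τ = 245 × 2.2 = 539 N·m clockwise.
Crate: 36 × 9.8 = 352.8 N down at 1.1 m → arm 5.3 m, τ = 352.8 × 5.3 = 1870 N·m clockwise.
Toolbox: 8.4 × 9.8 = 82.32 N down at 2.6 m → arm 3.8 m, τ = 82.32 × 3.8 = 312.8 N·m clockwise.
Net moment of the loads = 3694 N·m clockwise.
The upward force F acts at the right end, arm 6.4 m, giving F × 6.4 counterclockwise.
Setting net torque to zero: F × 6.4 = 3694 → F = 3694 / 6.4 = 577 N.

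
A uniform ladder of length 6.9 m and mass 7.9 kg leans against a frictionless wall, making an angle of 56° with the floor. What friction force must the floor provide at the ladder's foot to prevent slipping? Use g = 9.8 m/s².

f ≈ 26.1 N

Take moments about the foot of the ladder.
Ladder weight 7.9×9.8 = 77.42 N acts at 3.45 m along the ladder; its horizontal arm is 3.45·cos56° = 1.929 m → τ = 149.3 N·m clockwise.
Wall normal N acts horizontally at the top; its moment arm is the height L sinθ = 6.9·sin56° = 5.72 m, counterclockwise.
Setting net torque to zero: N × 5.72 = 149.3 → N = 26.1 N.
ΣFx = 0: friction at the foot balances the wall's push, so f = N_wall = 26.1 N.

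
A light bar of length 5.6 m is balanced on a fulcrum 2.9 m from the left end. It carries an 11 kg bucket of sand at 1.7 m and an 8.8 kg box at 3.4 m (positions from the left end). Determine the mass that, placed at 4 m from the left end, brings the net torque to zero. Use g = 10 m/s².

About the fulcrum (at 2.9 m from the left end):
Bucket of sand: 11 × 10 = 110 N down at 1.7 m → arm 1.2 m, τ = 110 × 1.2 = 132 N·m counterclockwise.
Box: 8.8 × 10 = 88 N down at 3.4 m → arm 0.5 m, τ = 88 × 0.5 = 44 N·m clockwise.
Net moment of known loads = 88 N·m counterclockwise.
An unknown mass m at 4 m has arm 1.1 m; its moment is m·g·1.1 clockwise.
Στ = 0 ⇒ m × 10 × 1.1 = 88 ⇒ m = 88 / (10 × 1.1) = 8 kg.

m ≈ 8 kg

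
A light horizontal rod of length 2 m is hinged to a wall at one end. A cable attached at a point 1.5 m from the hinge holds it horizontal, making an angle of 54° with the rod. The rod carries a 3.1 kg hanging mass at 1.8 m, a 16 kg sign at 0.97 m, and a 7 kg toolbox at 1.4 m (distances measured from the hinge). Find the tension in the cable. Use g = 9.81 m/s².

T ≈ 250 N

Taking torques about the hinge:
Hanging mass: 3.1 × 9.81 = 30.41 N down at 1.8 m → arm 1.8 m, τ = 30.41 × 1.8 = 54.74 N·m clockwise.
Sign: 16 × 9.81 = 157 N down at 0.97 m → arm 0.97 m, τ = 157 × 0.97 = 152.3 N·m clockwise.
Toolbox: 7 × 9.81 = 68.67 N down at 1.4 m → arm 1.4 m, τ = 68.67 × 1.4 = 96.14 N·m clockwise.
Total clockwise load moment = 303.2 N·m.
The cable tension T acts at 1.5 m; only its component perpendicular to the rod, T sinθ, produces torque. sin 54° = 0.809.
Setting net torque to zero: T × 1.5 × 0.809 = 303.2 → T = 303.2 / 1.214 = 250 N.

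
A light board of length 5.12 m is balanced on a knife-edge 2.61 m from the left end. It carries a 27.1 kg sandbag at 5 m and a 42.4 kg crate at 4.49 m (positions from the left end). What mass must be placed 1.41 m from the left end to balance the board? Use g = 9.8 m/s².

m ≈ 120 kg

Sum moments about the knife-edge (at 2.61 m from the left end) (the support reaction has zero arm there).
Sandbag: 27.1 × 9.8 = 265.6 N down at 5 m → arm 2.39 m, τ = 265.6 × 2.39 = 634.8 N·m clockwise.
Crate: 42.4 × 9.8 = 415.5 N down at 4.49 m → arm 1.88 m, τ = 415.5 × 1.88 = 781.1 N·m clockwise.
Net moment of known loads = 1416 N·m clockwise.
An unknown mass m at 1.41 m has arm 1.2 m; its moment is m·g·1.2 counterclockwise.
For rotational equilibrium, m × 9.8 × 1.2 = 1416, so m = 1416 / (9.8 × 1.2) = 120 kg.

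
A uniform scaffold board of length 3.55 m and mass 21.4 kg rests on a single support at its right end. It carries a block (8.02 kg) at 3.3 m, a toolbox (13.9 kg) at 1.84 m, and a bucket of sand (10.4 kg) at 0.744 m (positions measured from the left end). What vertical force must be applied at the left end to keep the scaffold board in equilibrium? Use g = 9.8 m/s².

F ≈ 257 N

Sum moments about the right end (the unknown pivot reaction has zero arm there).
Beam weight: 21.4 × 9.8 = 209.7 N down at 1.775 m → arm 1.775 m, τ = 209.7 × 1.775 = 372.2 N·m counterclockwise.
Block: 8.02 × 9.8 = 78.6 N down at 3.3 m → arm 0.25 m, τ = 78.6 × 0.25 = 19.65 N·m counterclockwise.
Toolbox: 13.9 × 9.8 = 136.2 N down at 1.84 m → arm 1.71 m, τ = 136.2 × 1.71 = 232.9 N·m counterclockwise.
Bucket of sand: 10.4 × 9.8 = 101.9 N down at 0.744 m → arm 2.806 m, τ = 101.9 × 2.806 = 285.9 N·m counterclockwise.
Net moment of the loads = 910.6 N·m counterclockwise.
The upward force F acts at the left end, arm 3.55 m, giving F × 3.55 clockwise.
Balancing moments: F × 3.55 = 910.6, giving F = 910.6 / 3.55 = 257 N.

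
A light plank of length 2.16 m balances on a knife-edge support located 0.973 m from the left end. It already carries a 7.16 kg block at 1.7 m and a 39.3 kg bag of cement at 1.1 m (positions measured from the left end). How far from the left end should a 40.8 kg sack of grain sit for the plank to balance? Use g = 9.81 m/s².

Sum moments about the knife-edge support (at 0.973 m from the left end) (the support reaction has zero arm there).
Block: 7.16 × 9.81 = 70.24 N down at 1.7 m → arm 0.727 m, τ = 70.24 × 0.727 = 51.06 N·m clockwise.
Bag of cement: 39.3 × 9.81 = 385.5 N down at 1.1 m → arm 0.127 m, τ = 385.5 × 0.127 = 48.96 N·m clockwise.
Net moment of existing loads = 100 N·m clockwise.
The sack of grain weighs 40.8 × 9.81 = 400.2 N and must supply an equal counterclockwise moment, so its lever arm about the knife-edge support is 100 / 400.2 = 0.25 m.
That puts it at 0.973 − 0.25 = 0.723 m from the left end.

x ≈ 0.723 m from the left end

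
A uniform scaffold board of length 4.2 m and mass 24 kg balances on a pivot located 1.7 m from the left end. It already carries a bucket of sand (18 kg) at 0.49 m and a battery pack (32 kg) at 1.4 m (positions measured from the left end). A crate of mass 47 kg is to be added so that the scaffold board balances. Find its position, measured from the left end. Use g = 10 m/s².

x ≈ 2.16 m from the left end

About the pivot (at 1.7 m from the left end):
Beam weight: 24 × 10 = 240 N down at 2.1 m → arm 0.4 m, τ = 240 × 0.4 = 96 N·m clockwise.
Bucket of sand: 18 × 10 = 180 N down at 0.49 m → arm 1.21 m, τ = 180 × 1.21 = 217.8 N·m counterclockwise.
Battery pack: 32 × 10 = 320 N down at 1.4 m → arm 0.3 m, τ = 320 × 0.3 = 96 N·m counterclockwise.
Net moment of existing loads = 217.8 N·m counterclockwise.
The crate weighs 47 × 10 = 470 N and must supply an equal clockwise moment, so its lever arm about the pivot is 217.8 / 470 = 0.463 m.
That puts it at 1.7 + 0.463 = 2.16 m from the left end.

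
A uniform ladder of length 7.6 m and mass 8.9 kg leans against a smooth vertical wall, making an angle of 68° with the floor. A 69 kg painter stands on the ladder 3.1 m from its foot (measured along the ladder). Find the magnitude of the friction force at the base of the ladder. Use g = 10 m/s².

f ≈ 132 N

Taking torques about the foot of the ladder:
Ladder weight 8.9×10 = 89 N acts at 3.8 m along the ladder; its horizontal arm is 3.8·cos68° = 1.424 m → τ = 126.7 N·m clockwise.
Painter: 69×10 = 690 N at 3.1 m → arm 1.161 m → τ = 801.1 N·m clockwise.
Wall normal N acts horizontally at the top; its moment arm is the height L sinθ = 7.6·sin68° = 7.047 m, counterclockwise.
Setting net torque to zero: N × 7.047 = 927.8 → N = 132 N.
ΣFx = 0: friction at the foot balances the wall's push, so f = N_wall = 132 N.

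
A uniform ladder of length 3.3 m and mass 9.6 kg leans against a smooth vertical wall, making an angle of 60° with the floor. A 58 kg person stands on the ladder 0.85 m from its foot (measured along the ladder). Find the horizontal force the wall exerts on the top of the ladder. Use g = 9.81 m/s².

N_wall ≈ 112 N

Take moments about the foot of the ladder.
Ladder weight 9.6×9.81 = 94.18 N acts at 1.65 m along the ladder; its horizontal arm is 1.65·cos60° = 0.825 m → τ = 77.7 N·m clockwise.
Person: 58×9.81 = 569 N at 0.85 m → arm 0.425 m → τ = 241.8 N·m clockwise.
Wall normal N acts horizontally at the top; its moment arm is the height L sinθ = 3.3·sin60° = 2.858 m, counterclockwise.
Setting net torque to zero: N × 2.858 = 319.5 → N = 112 N.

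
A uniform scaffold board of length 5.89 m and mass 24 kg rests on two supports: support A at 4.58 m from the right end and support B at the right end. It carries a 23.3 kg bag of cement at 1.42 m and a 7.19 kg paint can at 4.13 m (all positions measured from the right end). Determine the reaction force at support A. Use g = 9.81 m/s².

R_A ≈ 286 N

About support B:
Beam weight: 24 × 9.81 = 235.4 N down at 2.945 m → arm 2.945 m, τ = 235.4 × 2.945 = 693.3 N·m counterclockwise.
Bag of cement: 23.3 × 9.81 = 228.6 N down at 1.42 m → arm 1.42 m, τ = 228.6 × 1.42 = 324.6 N·m counterclockwise.
Paint can: 7.19 × 9.81 = 70.53 N down at 4.13 m → arm 4.13 m, τ = 70.53 × 4.13 = 291.3 N·m counterclockwise.
Net load moment about support B = 1309 N·m counterclockwise.
Reaction R at support A is upward at 4.58 m, arm 4.58 m → moment R × 4.58 clockwise.
Balancing moments: R × 4.58 = 1309, giving R = 286 N.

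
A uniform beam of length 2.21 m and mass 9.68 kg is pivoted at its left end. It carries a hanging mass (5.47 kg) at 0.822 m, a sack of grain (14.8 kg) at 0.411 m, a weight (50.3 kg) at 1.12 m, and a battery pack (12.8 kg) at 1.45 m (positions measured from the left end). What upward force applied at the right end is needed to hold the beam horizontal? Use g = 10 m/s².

F ≈ 435 N

Sum moments about the left end (the unknown pivot reaction has zero arm there).
Beam weight: 9.68 × 10 = 96.8 N down at 1.105 m → arm 1.105 m, τ = 96.8 × 1.105 = 107 N·m clockwise.
Hanging mass: 5.47 × 10 = 54.7 N down at 0.822 m → arm 0.822 m, τ = 54.7 × 0.822 = 44.96 N·m clockwise.
Sack of grain: 14.8 × 10 = 148 N down at 0.411 m → arm 0.411 m, τ = 148 × 0.411 = 60.83 N·m clockwise.
Weight: 50.3 × 10 = 503 N down at 1.12 m → arm 1.12 m, τ = 503 × 1.12 = 563.4 N·m clockwise.
Battery pack: 12.8 × 10 = 128 N down at 1.45 m → arm 1.45 m, τ = 128 × 1.45 = 185.6 N·m clockwise.
Net moment of the loads = 961.8 N·m clockwise.
The upward force F acts at the right end, arm 2.21 m, giving F × 2.21 counterclockwise.
Setting net torque to zero: F × 2.21 = 961.8 → F = 961.8 / 2.21 = 435 N.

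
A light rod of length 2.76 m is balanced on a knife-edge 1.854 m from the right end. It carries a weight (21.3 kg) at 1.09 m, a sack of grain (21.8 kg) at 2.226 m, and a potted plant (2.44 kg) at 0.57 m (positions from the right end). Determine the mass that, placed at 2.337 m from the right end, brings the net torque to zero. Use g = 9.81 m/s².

About the knife-edge (at 1.854 m from the right end):
Weight: 21.3 × 9.81 = 209 N down at 1.09 m → arm 0.764 m, τ = 209 × 0.764 = 159.7 N·m clockwise.
Sack of grain: 21.8 × 9.81 = 213.9 N down at 2.226 m → arm 0.372 m, τ = 213.9 × 0.372 = 79.57 N·m counterclockwise.
Potted plant: 2.44 × 9.81 = 23.94 N down at 0.57 m → arm 1.284 m, τ = 23.94 × 1.284 = 30.74 N·m clockwise.
Net moment of known loads = 110.9 N·m clockwise.
An unknown mass m at 2.337 m has arm 0.483 m; its moment is m·g·0.483 counterclockwise.
Στ = 0 ⇒ m × 9.81 × 0.483 = 110.9 ⇒ m = 110.9 / (9.81 × 0.483) = 23.4 kg.

m ≈ 23.4 kg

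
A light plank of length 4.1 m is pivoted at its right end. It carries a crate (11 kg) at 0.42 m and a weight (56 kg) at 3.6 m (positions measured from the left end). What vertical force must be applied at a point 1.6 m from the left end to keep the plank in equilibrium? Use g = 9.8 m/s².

Choose the right end as the axis so the unknown pivot reaction has zero arm there.
Crate: 11 × 9.8 = 107.8 N down at 0.42 m → arm 3.68 m, τ = 107.8 × 3.68 = 396.7 N·m counterclockwise.
Weight: 56 × 9.8 = 548.8 N down at 3.6 m → arm 0.5 m, τ = 548.8 × 0.5 = 274.4 N·m counterclockwise.
Net moment of the loads = 671.1 N·m counterclockwise.
The upward force F acts at a point 1.6 m from the left end, arm 2.5 m, giving F × 2.5 clockwise.
For rotational equilibrium, F × 2.5 = 671.1, so F = 671.1 / 2.5 = 268 N.

F ≈ 268 N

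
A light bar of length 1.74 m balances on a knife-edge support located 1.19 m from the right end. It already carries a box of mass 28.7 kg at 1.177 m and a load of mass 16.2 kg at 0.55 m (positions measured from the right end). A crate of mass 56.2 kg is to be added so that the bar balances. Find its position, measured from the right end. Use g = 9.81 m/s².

x ≈ 1.38 m from the right end

Choose the knife-edge support (at 1.19 m from the right end) as the axis so the support reaction has zero arm there.
Box: 28.7 × 9.81 = 281.5 N down at 1.177 m → arm 0.013 m, τ = 281.5 × 0.013 = 3.659 N·m clockwise.
Load: 16.2 × 9.81 = 158.9 N down at 0.55 m → arm 0.64 m, τ = 158.9 × 0.64 = 101.7 N·m clockwise.
Net moment of existing loads = 105.4 N·m clockwise.
The crate weighs 56.2 × 9.81 = 551.3 N and must supply an equal counterclockwise moment, so its lever arm about the knife-edge support is 105.4 / 551.3 = 0.191 m.
That puts it at 1.19 + 0.191 = 1.38 m from the right end.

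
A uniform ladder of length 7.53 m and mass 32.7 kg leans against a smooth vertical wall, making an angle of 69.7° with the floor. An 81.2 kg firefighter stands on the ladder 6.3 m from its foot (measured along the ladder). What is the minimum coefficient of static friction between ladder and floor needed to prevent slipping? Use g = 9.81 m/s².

μ_min ≈ 0.274

Take moments about the foot of the ladder.
Ladder weight 32.7×9.81 = 320.8 N acts at 3.765 m along the ladder; its horizontal arm is 3.765·cos69.7° = 1.306 m → τ = 419 N·m clockwise.
Firefighter: 81.2×9.81 = 796.6 N at 6.3 m → arm 2.186 m → τ = 1741 N·m clockwise.
Wall normal N acts horizontally at the top; its moment arm is the height L sinθ = 7.53·sin69.7° = 7.062 m, counterclockwise.
Setting net torque to zero: N × 7.062 = 2160 → N = 305.9 N.
ΣFx = 0 ⇒ f = N_wall = 305.9 N. ΣFy = 0 ⇒ N_floor = 1117 N.
μ_min = f / N_floor = 305.9 / 1117 = 0.274.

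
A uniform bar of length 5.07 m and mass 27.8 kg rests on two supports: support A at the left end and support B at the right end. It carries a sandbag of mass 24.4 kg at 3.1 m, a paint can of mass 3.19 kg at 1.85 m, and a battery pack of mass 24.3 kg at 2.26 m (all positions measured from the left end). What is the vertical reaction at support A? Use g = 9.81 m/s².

Choose support B as the axis so its reaction then has zero moment arm.
Beam weight: 27.8 × 9.81 = 272.7 N down at 2.535 m → arm 2.535 m, τ = 272.7 × 2.535 = 691.3 N·m counterclockwise.
Sandbag: 24.4 × 9.81 = 239.4 N down at 3.1 m → arm 1.97 m, τ = 239.4 × 1.97 = 471.6 N·m counterclockwise.
Paint can: 3.19 × 9.81 = 31.29 N down at 1.85 m → arm 3.22 m, τ = 31.29 × 3.22 = 100.8 N·m counterclockwise.
Battery pack: 24.3 × 9.81 = 238.4 N down at 2.26 m → arm 2.81 m, τ = 238.4 × 2.81 = 669.9 N·m counterclockwise.
Net load moment about support B = 1934 N·m counterclockwise.
Reaction R at support A is upward at 0 m, arm 5.07 m → moment R × 5.07 clockwise.
Στ = 0 ⇒ R × 5.07 = 1934 ⇒ R = 381 N.

R_A ≈ 381 N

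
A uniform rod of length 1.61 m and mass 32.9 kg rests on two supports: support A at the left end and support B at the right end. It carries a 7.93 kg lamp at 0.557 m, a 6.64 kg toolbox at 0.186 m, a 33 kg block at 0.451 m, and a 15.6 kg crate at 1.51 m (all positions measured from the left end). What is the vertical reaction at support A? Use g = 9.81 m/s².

Sum moments about support B (its reaction then has zero moment arm).
Beam weight: 32.9 × 9.81 = 322.7 N down at 0.805 m → arm 0.805 m, τ = 322.7 × 0.805 = 259.8 N·m counterclockwise.
Lamp: 7.93 × 9.81 = 77.79 N down at 0.557 m → arm 1.053 m, τ = 77.79 × 1.053 = 81.91 N·m counterclockwise.
Toolbox: 6.64 × 9.81 = 65.14 N down at 0.186 m → arm 1.424 m, τ = 65.14 × 1.424 = 92.76 N·m counterclockwise.
Block: 33 × 9.81 = 323.7 N down at 0.451 m → arm 1.159 m, τ = 323.7 × 1.159 = 375.2 N·m counterclockwise.
Crate: 15.6 × 9.81 = 153 N down at 1.51 m → arm 0.1 m, τ = 153 × 0.1 = 15.3 N·m counterclockwise.
Net load moment about support B = 825 N·m counterclockwise.
Reaction R at support A is upward at 0 m, arm 1.61 m → moment R × 1.61 clockwise.
Balancing moments: R × 1.61 = 825, giving R = 512 N.

R_A ≈ 512 N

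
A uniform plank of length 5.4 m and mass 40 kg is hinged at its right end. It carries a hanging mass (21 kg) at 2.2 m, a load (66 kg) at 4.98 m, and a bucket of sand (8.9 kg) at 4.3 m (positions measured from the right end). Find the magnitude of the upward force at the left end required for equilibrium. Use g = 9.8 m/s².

Choose the right end as the axis so the unknown pivot reaction has zero arm there.
Beam weight: 40 × 9.8 = 392 N down at 2.7 m → arm 2.7 m, τ = 392 × 2.7 = 1058 N·m counterclockwise.
Hanging mass: 21 × 9.8 = 205.8 N down at 2.2 m → arm 2.2 m, τ = 205.8 × 2.2 = 452.8 N·m counterclockwise.
Load: 66 × 9.8 = 646.8 N down at 4.98 m → arm 4.98 m, τ = 646.8 × 4.98 = 3221 N·m counterclockwise.
Bucket of sand: 8.9 × 9.8 = 87.22 N down at 4.3 m → arm 4.3 m, τ = 87.22 × 4.3 = 375 N·m counterclockwise.
Net moment of the loads = 5107 N·m counterclockwise.
The upward force F acts at the left end, arm 5.4 m, giving F × 5.4 clockwise.
Balancing moments: F × 5.4 = 5107, giving F = 5107 / 5.4 = 946 N.

F ≈ 946 N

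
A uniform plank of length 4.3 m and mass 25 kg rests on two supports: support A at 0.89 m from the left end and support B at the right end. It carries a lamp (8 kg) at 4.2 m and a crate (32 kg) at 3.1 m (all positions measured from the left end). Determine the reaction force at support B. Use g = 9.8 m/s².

Taking torques about support A:
Beam weight: 25 × 9.8 = 245 N down at 2.15 m → arm 1.26 m, τ = 245 × 1.26 = 308.7 N·m clockwise.
Lamp: 8 × 9.8 = 78.4 N down at 4.2 m → arm 3.31 m, τ = 78.4 × 3.31 = 259.5 N·m clockwise.
Crate: 32 × 9.8 = 313.6 N down at 3.1 m → arm 2.21 m, τ = 313.6 × 2.21 = 693.1 N·m clockwise.
Net load moment about support A = 1261 N·m clockwise.
Reaction R at support B is upward at 4.3 m, arm 3.41 m → moment R × 3.41 counterclockwise.
Setting net torque to zero: R × 3.41 = 1261 → R = 370 N.

R_B ≈ 370 N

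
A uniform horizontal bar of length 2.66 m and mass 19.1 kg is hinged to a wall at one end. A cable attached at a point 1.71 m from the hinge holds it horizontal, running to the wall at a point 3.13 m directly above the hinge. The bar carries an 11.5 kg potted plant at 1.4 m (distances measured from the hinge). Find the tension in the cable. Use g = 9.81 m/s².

Taking torques about the hinge:
Beam weight: 19.1 × 9.81 = 187.4 N down at 1.33 m → arm 1.33 m, τ = 187.4 × 1.33 = 249.2 N·m clockwise.
Potted plant: 11.5 × 9.81 = 112.8 N down at 1.4 m → arm 1.4 m, τ = 112.8 × 1.4 = 157.9 N·m clockwise.
Total clockwise load moment = 407.1 N·m.
The cable tension T acts at 1.71 m; only its component perpendicular to the bar, T sinθ, produces torque. sinθ = h/√(h²+d²) = 3.13/√(3.13²+1.71²) = 0.8776.
Στ = 0 ⇒ T × 1.71 × 0.8776 = 407.1 ⇒ T = 407.1 / 1.501 = 271 N.

T ≈ 271 N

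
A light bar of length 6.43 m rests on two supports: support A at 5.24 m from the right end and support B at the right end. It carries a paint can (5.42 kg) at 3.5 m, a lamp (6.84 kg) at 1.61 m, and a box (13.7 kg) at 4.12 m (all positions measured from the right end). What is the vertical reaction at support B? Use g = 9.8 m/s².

About support A:
Paint can: 5.42 × 9.8 = 53.12 N down at 3.5 m → arm 1.74 m, τ = 53.12 × 1.74 = 92.43 N·m clockwise.
Lamp: 6.84 × 9.8 = 67.03 N down at 1.61 m → arm 3.63 m, τ = 67.03 × 3.63 = 243.3 N·m clockwise.
Box: 13.7 × 9.8 = 134.3 N down at 4.12 m → arm 1.12 m, τ = 134.3 × 1.12 = 150.4 N·m clockwise.
Net load moment about support A = 486.1 N·m clockwise.
Reaction R at support B is upward at 0 m, arm 5.24 m → moment R × 5.24 counterclockwise.
Balancing moments: R × 5.24 = 486.1, giving R = 92.8 N.

R_B ≈ 92.8 N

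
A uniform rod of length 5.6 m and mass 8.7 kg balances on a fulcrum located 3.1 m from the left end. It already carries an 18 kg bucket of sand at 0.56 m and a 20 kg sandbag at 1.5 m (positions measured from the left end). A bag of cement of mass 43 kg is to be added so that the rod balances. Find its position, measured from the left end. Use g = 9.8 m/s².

x ≈ 4.97 m from the left end

About the fulcrum (at 3.1 m from the left end):
Beam weight: 8.7 × 9.8 = 85.26 N down at 2.8 m → arm 0.3 m, τ = 85.26 × 0.3 = 25.58 N·m counterclockwise.
Bucket of sand: 18 × 9.8 = 176.4 N down at 0.56 m → arm 2.54 m, τ = 176.4 × 2.54 = 448.1 N·m counterclockwise.
Sandbag: 20 × 9.8 = 196 N down at 1.5 m → arm 1.6 m, τ = 196 × 1.6 = 313.6 N·m counterclockwise.
Net moment of existing loads = 787.3 N·m counterclockwise.
The bag of cement weighs 43 × 9.8 = 421.4 N and must supply an equal clockwise moment, so its lever arm about the fulcrum is 787.3 / 421.4 = 1.87 m.
That puts it at 3.1 + 1.87 = 4.97 m from the left end.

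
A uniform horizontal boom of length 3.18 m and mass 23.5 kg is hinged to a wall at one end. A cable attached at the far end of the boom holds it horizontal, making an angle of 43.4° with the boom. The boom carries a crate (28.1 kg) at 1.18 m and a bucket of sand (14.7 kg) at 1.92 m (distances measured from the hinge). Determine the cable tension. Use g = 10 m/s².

Sum moments about the hinge (the unknown hinge reaction has zero arm there).
Beam weight: 23.5 × 10 = 235 N down at 1.59 m → arm 1.59 m, τ = 235 × 1.59 = 373.7 N·m clockwise.
Crate: 28.1 × 10 = 281 N down at 1.18 m → arm 1.18 m, τ = 281 × 1.18 = 331.6 N·m clockwise.
Bucket of sand: 14.7 × 10 = 147 N down at 1.92 m → arm 1.92 m, τ = 147 × 1.92 = 282.2 N·m clockwise.
Total clockwise load moment = 987.5 N·m.
The cable tension T acts at 3.18 m; only its component perpendicular to the boom, T sinθ, produces torque. sin 43.4° = 0.6871.
Στ = 0 ⇒ T × 3.18 × 0.6871 = 987.5 ⇒ T = 987.5 / 2.185 = 452 N.

T ≈ 452 N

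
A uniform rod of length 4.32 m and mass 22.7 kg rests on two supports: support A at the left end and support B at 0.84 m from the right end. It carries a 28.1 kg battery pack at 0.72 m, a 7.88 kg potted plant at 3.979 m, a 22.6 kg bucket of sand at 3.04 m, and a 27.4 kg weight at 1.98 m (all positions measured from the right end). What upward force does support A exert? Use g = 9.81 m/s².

Taking torques about support B:
Beam weight: 22.7 × 9.81 = 222.7 N down at 2.16 m → arm 1.32 m, τ = 222.7 × 1.32 = 294 N·m counterclockwise.
Battery pack: 28.1 × 9.81 = 275.7 N down at 0.72 m → arm 0.12 m, τ = 275.7 × 0.12 = 33.08 N·m clockwise.
Potted plant: 7.88 × 9.81 = 77.3 N down at 3.979 m → arm 3.139 m, τ = 77.3 × 3.139 = 242.6 N·m counterclockwise.
Bucket of sand: 22.6 × 9.81 = 221.7 N down at 3.04 m → arm 2.2 m, τ = 221.7 × 2.2 = 487.7 N·m counterclockwise.
Weight: 27.4 × 9.81 = 268.8 N down at 1.98 m → arm 1.14 m, τ = 268.8 × 1.14 = 306.4 N·m counterclockwise.
Net load moment about support B = 1298 N·m counterclockwise.
Reaction R at support A is upward at 4.32 m, arm 3.48 m → moment R × 3.48 clockwise.
Setting net torque to zero: R × 3.48 = 1298 → R = 373 N.

R_A ≈ 373 N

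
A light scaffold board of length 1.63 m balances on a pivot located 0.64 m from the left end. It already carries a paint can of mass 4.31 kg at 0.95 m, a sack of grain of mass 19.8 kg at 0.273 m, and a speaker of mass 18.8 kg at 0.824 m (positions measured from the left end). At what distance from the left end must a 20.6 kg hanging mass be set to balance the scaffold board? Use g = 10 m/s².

x ≈ 0.76 m from the left end

Sum moments about the pivot (at 0.64 m from the left end) (the support reaction has zero arm there).
Paint can: 4.31 × 10 = 43.1 N down at 0.95 m → arm 0.31 m, τ = 43.1 × 0.31 = 13.36 N·m clockwise.
Sack of grain: 19.8 × 10 = 198 N down at 0.273 m → arm 0.367 m, τ = 198 × 0.367 = 72.67 N·m counterclockwise.
Speaker: 18.8 × 10 = 188 N down at 0.824 m → arm 0.184 m, τ = 188 × 0.184 = 34.59 N·m clockwise.
Net moment of existing loads = 24.72 N·m counterclockwise.
The hanging mass weighs 20.6 × 10 = 206 N and must supply an equal clockwise moment, so its lever arm about the pivot is 24.72 / 206 = 0.12 m.
That puts it at 0.64 + 0.12 = 0.76 m from the left end.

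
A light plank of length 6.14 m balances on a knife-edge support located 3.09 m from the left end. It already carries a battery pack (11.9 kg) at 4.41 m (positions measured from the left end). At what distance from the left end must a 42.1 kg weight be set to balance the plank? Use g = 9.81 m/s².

Taking torques about the knife-edge support (at 3.09 m from the left end):
Battery pack: 11.9 × 9.81 = 116.7 N down at 4.41 m → arm 1.32 m, τ = 116.7 × 1.32 = 154 N·m clockwise.
Net moment of existing loads = 154 N·m clockwise.
The weight weighs 42.1 × 9.81 = 413 N and must supply an equal counterclockwise moment, so its lever arm about the knife-edge support is 154 / 413 = 0.373 m.
That puts it at 3.09 − 0.373 = 2.72 m from the left end.

x ≈ 2.72 m from the left end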